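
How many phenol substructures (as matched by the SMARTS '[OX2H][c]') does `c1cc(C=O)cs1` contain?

0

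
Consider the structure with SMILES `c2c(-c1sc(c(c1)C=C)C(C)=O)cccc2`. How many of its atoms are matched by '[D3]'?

5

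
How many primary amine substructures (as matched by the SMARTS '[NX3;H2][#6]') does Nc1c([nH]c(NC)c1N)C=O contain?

2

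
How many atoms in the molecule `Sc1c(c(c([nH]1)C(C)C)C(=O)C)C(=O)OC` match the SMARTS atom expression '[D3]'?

7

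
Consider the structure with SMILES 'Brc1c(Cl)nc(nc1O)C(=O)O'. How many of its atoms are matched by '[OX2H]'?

The query [OX2H] means: aliphatic oxygen with two connections, one of which is H — an -OH oxygen.
Check the 12 heavy atoms by environment: 2× n (aromatic, H0, X2) → no; 4× c (aromatic, H0, X3) → no; 1× Cl (H0, X1) → no; 1× Br (H0, X1) → no; 1× C (H0, X3) → no; 1× O (H0, X1) → no; 2× O (H1, X2) → match.
That gives 2 matching atoms.

2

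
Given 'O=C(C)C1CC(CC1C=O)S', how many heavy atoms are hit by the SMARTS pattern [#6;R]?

Check the 11 heavy atoms by environment: 5× C (in 5-ring) → match; 3× C (acyclic) → no; 2× O (acyclic) → no; 1× S (acyclic) → no.
That gives 5 matching atoms.

5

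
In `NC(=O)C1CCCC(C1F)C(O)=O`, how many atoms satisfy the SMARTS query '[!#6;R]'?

0

The query [!#6;R] means: non-carbon atom that is part of a ring.
Check the 13 heavy atoms by environment: 6× C (in 6-ring) → no; 1× F (acyclic) → no; 2× C (acyclic) → no; 3× O (acyclic) → no; 1× N (acyclic) → no.
No environment satisfies the query, so 0 matching atoms.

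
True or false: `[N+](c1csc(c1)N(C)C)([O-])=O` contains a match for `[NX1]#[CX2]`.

The pattern [NX1]#[CX2] describes a nitrogen triple-bonded to a two-connected carbon — a nitrile.
The closest candidate here is a nitro group (-[N+](=O)[O-]), but there is no C#N triple bond. No other fragment satisfies the full query, so there is no match.

False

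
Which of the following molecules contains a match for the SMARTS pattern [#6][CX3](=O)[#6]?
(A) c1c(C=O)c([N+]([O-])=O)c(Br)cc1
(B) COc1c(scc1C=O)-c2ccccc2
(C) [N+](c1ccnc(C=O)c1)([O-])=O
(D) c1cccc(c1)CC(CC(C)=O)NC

[#6][CX3](=O)[#6] describes a carbonyl carbon (no H) flanked by two carbons (a ketone).
(A) has an aldehyde (-CHO) but the carbonyl carbon has H1, so it is not flanked by two carbons.
(B) has an aldehyde (-CHO) but the carbonyl carbon has H1, so it is not flanked by two carbons.
(C) has an aldehyde (-CHO) but the carbonyl carbon has H1, so it is not flanked by two carbons.
(D) contains an acetyl/ketone group (-C(=O)CH3), which satisfies every atom and bond constraint.
So the answer is (D).

D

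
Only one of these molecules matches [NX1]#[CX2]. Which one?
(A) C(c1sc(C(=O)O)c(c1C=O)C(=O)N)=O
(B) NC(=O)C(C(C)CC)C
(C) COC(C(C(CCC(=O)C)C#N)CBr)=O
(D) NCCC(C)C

[NX1]#[CX2] describes a nitrogen triple-bonded to a two-connected carbon (a nitrile).
(A) has a primary amide (-C(=O)NH2) but the nitrogen is NX3, not NX1.
(B) has a primary amide (-C(=O)NH2) but the nitrogen is NX3, not NX1.
(C) contains a nitrile (-C#N), which satisfies every atom and bond constraint.
(D) has a primary amino group (-NH2) but the nitrogen is NX3 (three connections), not NX1 triple-bonded.
So the answer is (C).

C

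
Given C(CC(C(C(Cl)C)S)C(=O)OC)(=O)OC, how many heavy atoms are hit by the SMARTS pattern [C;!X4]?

2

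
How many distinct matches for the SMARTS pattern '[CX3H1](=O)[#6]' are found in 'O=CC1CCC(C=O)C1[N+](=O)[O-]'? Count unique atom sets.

[CX3H1](=O)[#6] is the SMARTS for an aldehyde: an sp2 carbon with one H, double-bonded to O and single-bonded to carbon.
The molecule carries 2 separate instances of an aldehyde (-CHO) meeting every constraint; each maps to a distinct set of atoms, giving 2 matches.

2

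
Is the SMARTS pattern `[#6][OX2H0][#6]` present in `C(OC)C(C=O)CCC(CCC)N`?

The pattern [#6][OX2H0][#6] describes an aliphatic oxygen bridging two carbons with no H on the oxygen — an ether.
The molecule carries a methoxy ether (-OCH3), whose atoms satisfy every constraint of the query, so the pattern matches.

Yes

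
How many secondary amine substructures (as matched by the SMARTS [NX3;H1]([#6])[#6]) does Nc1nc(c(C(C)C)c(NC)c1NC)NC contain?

[NX3;H1]([#6])[#6] is the SMARTS for a secondary amine: a trivalent nitrogen with one H, bonded to two carbons.
The molecule carries 3 separate instances of an N-methylamino group (-NHCH3) meeting every constraint; each maps to a distinct set of atoms, giving 3 matches.

3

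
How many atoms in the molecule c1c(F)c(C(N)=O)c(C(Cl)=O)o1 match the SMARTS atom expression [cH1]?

The query [cH1] means: aromatic carbon bearing exactly one hydrogen.
Check the 12 heavy atoms by environment: 1× o (aromatic, H0) → no; 3× c (aromatic, H0) → no; 1× c (aromatic, H1) → match; 2× C (H0) → no; 2× O (H0) → no; 1× N (H2) → no; 1× Cl (H0) → no; 1× F (H0) → no.
That gives 1 matching atom.

1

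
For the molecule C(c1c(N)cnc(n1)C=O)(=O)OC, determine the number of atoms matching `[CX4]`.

1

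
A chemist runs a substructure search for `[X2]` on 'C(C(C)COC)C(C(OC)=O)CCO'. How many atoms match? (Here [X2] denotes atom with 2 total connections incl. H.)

The query [X2] means: any atom with exactly two total connections (bonds + H).
Check the 14 heavy atoms by environment: 9× C (X4) → no; 3× O (X2) → match; 1× C (X3) → no; 1× O (X1) → no.
That gives 3 matching atoms.

3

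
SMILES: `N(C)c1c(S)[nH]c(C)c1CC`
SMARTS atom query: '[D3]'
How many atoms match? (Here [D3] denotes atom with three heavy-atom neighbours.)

4

The query [D3] means: atom with exactly three heavy-atom neighbours.
Check the 11 heavy atoms by environment: 1× n (aromatic, D2) → no; 4× c (aromatic, D3) → match; 3× C (D1) → no; 1× S (D1) → no; 1× N (D2) → no; 1× C (D2) → no.
That gives 4 matching atoms.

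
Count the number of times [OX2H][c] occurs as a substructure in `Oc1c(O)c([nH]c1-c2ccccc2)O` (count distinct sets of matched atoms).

[OX2H][c] is the SMARTS for a phenol: a hydroxyl oxygen attached to an aromatic carbon.
The molecule carries 3 separate instances of a hydroxyl group (-OH) meeting every constraint; each maps to a distinct set of atoms, giving 3 matches.

3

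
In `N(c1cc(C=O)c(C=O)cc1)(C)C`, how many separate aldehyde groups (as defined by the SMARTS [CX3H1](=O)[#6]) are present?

2

[CX3H1](=O)[#6] is the SMARTS for an aldehyde: an sp2 carbon with one H, double-bonded to O and single-bonded to carbon.
The molecule carries 2 separate instances of an aldehyde (-CHO) meeting every constraint; each maps to a distinct set of atoms, giving 2 matches.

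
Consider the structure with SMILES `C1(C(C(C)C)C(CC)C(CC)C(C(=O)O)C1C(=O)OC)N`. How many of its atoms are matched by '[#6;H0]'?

2

The query [#6;H0] means: any carbon with no attached hydrogen.
Check the 21 heavy atoms by environment: 7× C (H1) → no; 2× C (H2) → no; 5× C (H3) → no; 2× C (H0) → match; 3× O (H0) → no; 1× O (H1) → no; 1× N (H2) → no.
That gives 2 matching atoms.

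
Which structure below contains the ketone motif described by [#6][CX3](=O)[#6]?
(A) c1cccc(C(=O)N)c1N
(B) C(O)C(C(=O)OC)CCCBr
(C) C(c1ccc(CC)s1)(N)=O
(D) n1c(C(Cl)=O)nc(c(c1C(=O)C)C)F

D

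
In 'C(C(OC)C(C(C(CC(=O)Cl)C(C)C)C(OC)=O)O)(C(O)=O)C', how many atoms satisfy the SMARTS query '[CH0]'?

3

The query [CH0] means: aliphatic carbon with no attached hydrogen.
Check the 23 heavy atoms by environment: 1× C (H2) → no; 6× C (H1) → no; 5× C (H3) → no; 3× C (H0) → match; 5× O (H0) → no; 1× Cl (H0) → no; 2× O (H1) → no.
That gives 3 matching atoms.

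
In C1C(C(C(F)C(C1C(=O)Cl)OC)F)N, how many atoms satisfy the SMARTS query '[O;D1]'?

1

The query [O;D1] means: aliphatic oxygen bonded to exactly one heavy atom.
Check the 14 heavy atoms by environment: 6× C (D3) → no; 1× C (D2) → no; 1× O (D2) → no; 1× C (D1) → no; 1× O (D1) → match; 1× Cl (D1) → no; 2× F (D1) → no; 1× N (D1) → no.
That gives 1 matching atom.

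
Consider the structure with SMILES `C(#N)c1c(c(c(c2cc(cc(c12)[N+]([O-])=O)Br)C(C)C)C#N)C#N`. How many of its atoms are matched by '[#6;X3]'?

The query [#6;X3] means: any carbon (aromatic or not) with three total connections.
Check the 23 heavy atoms by environment: 10× c (aromatic, X3) → match; 3× C (X4) → no; 3× C (X2) → no; 3× N (X1) → no; 1× Br (X1) → no; 1× N (charge +1, X3) → no; 1× O (charge -1, X1) → no; 1× O (X1) → no.
That gives 10 matching atoms.

10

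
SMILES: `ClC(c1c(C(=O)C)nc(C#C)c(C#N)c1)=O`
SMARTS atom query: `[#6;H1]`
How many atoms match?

The query [#6;H1] means: any carbon bearing exactly one hydrogen.
Check the 16 heavy atoms by environment: 1× n (aromatic, H0) → no; 4× c (aromatic, H0) → no; 1× c (aromatic, H1) → match; 4× C (H0) → no; 2× O (H0) → no; 1× Cl (H0) → no; 1× C (H1) → match; 1× C (H3) → no; 1× N (H0) → no.
Summing the matching environments: 1 + 1 = 2 matching atoms.

2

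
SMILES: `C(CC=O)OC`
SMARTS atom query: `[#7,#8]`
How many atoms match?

Check the 6 heavy atoms by environment: 4× C → no; 2× O → match.
That gives 2 matching atoms.

2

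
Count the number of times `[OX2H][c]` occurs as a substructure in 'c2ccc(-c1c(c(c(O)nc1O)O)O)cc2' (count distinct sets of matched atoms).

[OX2H][c] is the SMARTS for a phenol: a hydroxyl oxygen attached to an aromatic carbon.
The molecule carries 4 separate instances of a hydroxyl group (-OH) meeting every constraint; each maps to a distinct set of atoms, giving 4 matches.

4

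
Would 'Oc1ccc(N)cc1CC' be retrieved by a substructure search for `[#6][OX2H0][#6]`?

The pattern [#6][OX2H0][#6] describes an aliphatic oxygen bridging two carbons with no H on the oxygen — an ether.
The closest candidate here is a hydroxyl group (-OH), but the oxygen has H1, not H0 bridging two carbons. No other fragment satisfies the full query, so there is no match.

No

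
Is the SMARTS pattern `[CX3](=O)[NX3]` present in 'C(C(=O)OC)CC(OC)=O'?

No

The pattern [CX3](=O)[NX3] describes a carbonyl carbon bonded to a trivalent nitrogen — an amide.
The closest candidate here is a methyl-ester group (-C(=O)OCH3), but the carbonyl is bonded to O, not to an NX3 nitrogen. No other fragment satisfies the full query, so there is no match.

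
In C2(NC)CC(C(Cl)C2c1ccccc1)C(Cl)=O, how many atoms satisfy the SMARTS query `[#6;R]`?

The query [#6;R] means: carbon that is part of a ring.
Check the 17 heavy atoms by environment: 5× C (in 5-ring) → match; 1× N (acyclic) → no; 2× C (acyclic) → no; 6× c (aromatic, in 6-ring) → match; 1× O (acyclic) → no; 2× Cl (acyclic) → no.
Summing the matching environments: 5 + 6 = 11 matching atoms.

11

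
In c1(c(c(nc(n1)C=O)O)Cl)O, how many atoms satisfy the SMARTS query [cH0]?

4

The query [cH0] means: aromatic carbon with no attached hydrogen (substituted or ring-fusion).
Check the 11 heavy atoms by environment: 2× n (aromatic, H0) → no; 4× c (aromatic, H0) → match; 1× C (H1) → no; 1× O (H0) → no; 2× O (H1) → no; 1× Cl (H0) → no.
That gives 4 matching atoms.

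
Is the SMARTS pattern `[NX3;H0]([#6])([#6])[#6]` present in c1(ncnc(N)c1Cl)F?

The pattern [NX3;H0]([#6])([#6])[#6] describes a trivalent nitrogen with no H, bonded to three carbons — a tertiary amine.
The closest candidate here is a primary amino group (-NH2), but the nitrogen has H2, not H0 with three carbons. No other fragment satisfies the full query, so there is no match.

No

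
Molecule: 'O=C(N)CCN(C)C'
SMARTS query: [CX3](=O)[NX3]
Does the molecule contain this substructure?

The pattern [CX3](=O)[NX3] describes a carbonyl carbon bonded to a trivalent nitrogen — an amide.
The molecule carries a primary amide (-C(=O)NH2), whose atoms satisfy every constraint of the query, so the pattern matches.

Yes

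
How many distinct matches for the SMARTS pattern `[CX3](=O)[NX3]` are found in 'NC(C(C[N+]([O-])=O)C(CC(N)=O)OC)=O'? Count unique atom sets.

2

[CX3](=O)[NX3] is the SMARTS for an amide: a carbonyl carbon bonded to a trivalent nitrogen.
The molecule carries 2 separate instances of a primary amide (-C(=O)NH2) meeting every constraint; each maps to a distinct set of atoms, giving 2 matches.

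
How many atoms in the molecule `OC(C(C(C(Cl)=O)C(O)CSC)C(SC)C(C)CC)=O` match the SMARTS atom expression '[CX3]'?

The query [CX3] means: C with X3: aliphatic carbon with exactly 3 total connections.
Check the 20 heavy atoms by environment: 11× C (X4) → no; 2× O (X2) → no; 2× C (X3) → match; 2× O (X1) → no; 1× Cl (X1) → no; 2× S (X2) → no.
That gives 2 matching atoms.

2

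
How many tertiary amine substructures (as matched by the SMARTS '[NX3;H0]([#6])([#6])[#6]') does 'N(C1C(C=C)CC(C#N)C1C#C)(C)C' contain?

1

[NX3;H0]([#6])([#6])[#6] is the SMARTS for a tertiary amine: a trivalent nitrogen with no H, bonded to three carbons.
Exactly one fragment in the molecule meets all constraints, giving 1 match.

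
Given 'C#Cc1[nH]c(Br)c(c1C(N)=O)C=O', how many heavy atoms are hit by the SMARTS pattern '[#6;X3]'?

The query [#6;X3] means: any carbon (aromatic or not) with three total connections.
Check the 13 heavy atoms by environment: 1× n (aromatic, X3) → no; 4× c (aromatic, X3) → match; 1× Br (X1) → no; 2× C (X2) → no; 2× C (X3) → match; 2× O (X1) → no; 1× N (X3) → no.
Summing the matching environments: 4 + 2 = 6 matching atoms.

6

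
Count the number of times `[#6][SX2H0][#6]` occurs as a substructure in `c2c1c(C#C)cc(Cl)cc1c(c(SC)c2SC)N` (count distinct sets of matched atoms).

2

[#6][SX2H0][#6] is the SMARTS for a thioether: an aliphatic sulfur bridging two carbons with no H on the sulfur.
The molecule carries 2 separate instances of a methylthio ether (-SCH3) meeting every constraint; each maps to a distinct set of atoms, giving 2 matches.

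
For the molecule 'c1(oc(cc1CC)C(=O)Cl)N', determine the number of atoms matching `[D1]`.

4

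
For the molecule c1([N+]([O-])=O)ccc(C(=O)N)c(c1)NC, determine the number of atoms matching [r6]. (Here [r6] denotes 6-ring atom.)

The query [r6] means: r6 matches atoms in a six-membered ring.
Check the 14 heavy atoms by environment: 6× c (aromatic, in 6-ring) → match; 2× C (acyclic) → no; 2× O (acyclic) → no; 2× N (acyclic) → no; 1× N (charge +1, acyclic) → no; 1× O (charge -1, acyclic) → no.
That gives 6 matching atoms.

6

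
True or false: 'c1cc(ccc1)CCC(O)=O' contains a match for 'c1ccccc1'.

True

The pattern c1ccccc1 describes six aromatic carbons in a ring — a benzene ring.
The molecule carries a phenyl ring, whose atoms satisfy every constraint of the query, so the pattern matches.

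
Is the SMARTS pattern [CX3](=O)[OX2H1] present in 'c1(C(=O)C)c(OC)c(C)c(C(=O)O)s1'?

Yes

The pattern [CX3](=O)[OX2H1] describes an sp2 carbon double-bonded to O and single-bonded to an -OH oxygen — a carboxylic acid.
The molecule carries a carboxylic acid group (-C(=O)OH), whose atoms satisfy every constraint of the query, so the pattern matches.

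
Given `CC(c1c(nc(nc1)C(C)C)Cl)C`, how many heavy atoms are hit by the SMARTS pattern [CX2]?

The query [CX2] means: C with X2: aliphatic carbon with exactly 2 total connections.
Check the 13 heavy atoms by environment: 2× n (aromatic, X2) → no; 4× c (aromatic, X3) → no; 6× C (X4) → no; 1× Cl (X1) → no.
No environment satisfies the query, so 0 matching atoms.

0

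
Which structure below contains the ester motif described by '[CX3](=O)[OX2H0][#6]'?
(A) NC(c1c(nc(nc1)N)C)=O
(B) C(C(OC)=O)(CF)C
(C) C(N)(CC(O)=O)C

B

[CX3](=O)[OX2H0][#6] describes a carbonyl carbon bonded to an oxygen that is itself bonded to carbon (no H on that O) (an ester).
(A) has a primary amide (-C(=O)NH2) but the carbonyl is bonded to N, not to an O-C linkage.
(B) contains a methyl-ester group (-C(=O)OCH3), which satisfies every atom and bond constraint.
(C) has a carboxylic acid group (-C(=O)OH) but the singly-bonded O carries H (OX2H1, not H0).
So the answer is (B).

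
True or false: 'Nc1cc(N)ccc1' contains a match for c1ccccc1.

True

The pattern c1ccccc1 describes six aromatic carbons in a ring — a benzene ring.
The required atom environment is present in the molecule, so the pattern matches.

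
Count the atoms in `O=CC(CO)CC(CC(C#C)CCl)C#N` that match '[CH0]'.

2

The query [CH0] means: aliphatic carbon with no attached hydrogen.
Check the 15 heavy atoms by environment: 4× C (H2) → no; 5× C (H1) → no; 1× Cl (H0) → no; 2× C (H0) → match; 1× N (H0) → no; 1× O (H0) → no; 1× O (H1) → no.
That gives 2 matching atoms.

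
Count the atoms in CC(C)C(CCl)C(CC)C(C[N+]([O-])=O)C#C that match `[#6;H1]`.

5

Check the 16 heavy atoms by environment: 3× C (H2) → no; 5× C (H1) → match; 1× N (charge +1, H0) → no; 1× O (charge -1, H0) → no; 1× O (H0) → no; 1× C (H0) → no; 3× C (H3) → no; 1× Cl (H0) → no.
That gives 5 matching atoms.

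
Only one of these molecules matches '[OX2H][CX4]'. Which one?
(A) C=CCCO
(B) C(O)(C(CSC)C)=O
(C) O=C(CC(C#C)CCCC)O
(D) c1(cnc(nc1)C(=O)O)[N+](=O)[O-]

A

[OX2H][CX4] describes a hydroxyl oxygen bound to an sp3 (X4) carbon (an aliphatic alcohol).
(A) contains a hydroxyl group (-OH), which satisfies every atom and bond constraint.
(B) has a carboxylic acid group (-C(=O)OH) but the -OH is on a CX3 carbonyl carbon, not a CX4 carbon.
(C) has a carboxylic acid group (-C(=O)OH) but the -OH is on a CX3 carbonyl carbon, not a CX4 carbon.
(D) has a carboxylic acid group (-C(=O)OH) but the -OH is on a CX3 carbonyl carbon, not a CX4 carbon.
So the answer is (A).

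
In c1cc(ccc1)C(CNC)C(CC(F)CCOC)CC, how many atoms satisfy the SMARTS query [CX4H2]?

5

The query [CX4H2] means: sp3 carbon (X4) with exactly two hydrogens.
Check the 20 heavy atoms by environment: 5× C (H2, X4) → match; 3× C (H1, X4) → no; 1× O (H0, X2) → no; 3× C (H3, X4) → no; 1× N (H1, X3) → no; 1× c (aromatic, H0, X3) → no; 5× c (aromatic, H1, X3) → no; 1× F (H0, X1) → no.
That gives 5 matching atoms.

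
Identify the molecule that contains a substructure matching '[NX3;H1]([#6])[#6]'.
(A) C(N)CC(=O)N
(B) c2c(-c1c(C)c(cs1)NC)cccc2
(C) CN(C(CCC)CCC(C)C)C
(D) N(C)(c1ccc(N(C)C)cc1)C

B

[NX3;H1]([#6])[#6] describes a trivalent nitrogen with one H, bonded to two carbons (a secondary amine).
(A) has a primary amide (-C(=O)NH2) but the -C(=O)NH2 nitrogen has H2, not H1.
(B) contains an N-methylamino group (-NHCH3), which satisfies every atom and bond constraint.
(C) has a dimethylamino group (-N(CH3)2) but the nitrogen has H0, not H1.
(D) has a dimethylamino group (-N(CH3)2) but the nitrogen has H0, not H1.
So the answer is (B).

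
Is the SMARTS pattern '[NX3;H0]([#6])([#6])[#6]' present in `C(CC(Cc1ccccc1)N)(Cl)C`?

No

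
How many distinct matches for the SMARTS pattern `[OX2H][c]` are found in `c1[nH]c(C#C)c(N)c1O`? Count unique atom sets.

1

[OX2H][c] is the SMARTS for a phenol: a hydroxyl oxygen attached to an aromatic carbon.
Exactly one fragment in the molecule meets all constraints, giving 1 match.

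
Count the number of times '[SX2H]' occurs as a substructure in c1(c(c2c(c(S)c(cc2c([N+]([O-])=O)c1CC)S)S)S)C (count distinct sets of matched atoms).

4

[SX2H] is the SMARTS for a thiol: an aliphatic sulfur with two connections, one being H.
The molecule carries 4 separate instances of a thiol (-SH) meeting every constraint; each maps to a distinct set of atoms, giving 4 matches.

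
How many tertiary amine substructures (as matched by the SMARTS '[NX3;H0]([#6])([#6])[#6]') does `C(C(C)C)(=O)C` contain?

0

[NX3;H0]([#6])([#6])[#6] is the SMARTS for a tertiary amine: a trivalent nitrogen with no H, bonded to three carbons.
No fragment in the molecule satisfies every constraint, giving 0 matches.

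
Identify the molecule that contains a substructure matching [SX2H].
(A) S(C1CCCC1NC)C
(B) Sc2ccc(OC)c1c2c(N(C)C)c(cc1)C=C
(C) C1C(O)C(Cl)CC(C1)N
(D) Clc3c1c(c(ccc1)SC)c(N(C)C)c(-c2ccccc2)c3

B

[SX2H] describes an aliphatic sulfur with two connections, one being H (a thiol).
(A) has a methylthio ether (-SCH3) but the sulfur has H0 (bonded to two carbons), not H1.
(B) contains a thiol (-SH), which satisfies every atom and bond constraint.
(C) has a hydroxyl group (-OH) but it is an -OH, not an -SH.
(D) has a methylthio ether (-SCH3) but the sulfur has H0 (bonded to two carbons), not H1.
So the answer is (B).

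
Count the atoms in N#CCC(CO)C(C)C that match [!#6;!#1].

2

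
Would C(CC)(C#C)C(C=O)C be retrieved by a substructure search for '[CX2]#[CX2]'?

The pattern [CX2]#[CX2] describes a carbon-carbon triple bond — an alkyne.
The molecule carries an ethynyl group (-C#CH), whose atoms satisfy every constraint of the query, so the pattern matches.

Yes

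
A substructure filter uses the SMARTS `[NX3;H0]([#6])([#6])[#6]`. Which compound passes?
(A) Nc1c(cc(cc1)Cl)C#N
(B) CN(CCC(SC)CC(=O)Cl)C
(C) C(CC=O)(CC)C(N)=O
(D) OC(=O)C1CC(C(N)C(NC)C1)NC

B

[NX3;H0]([#6])([#6])[#6] describes a trivalent nitrogen with no H, bonded to three carbons (a tertiary amine).
(A) has a primary amino group (-NH2) but the nitrogen has H2, not H0 with three carbons.
(B) contains a dimethylamino group (-N(CH3)2), which satisfies every atom and bond constraint.
(C) has a primary amide (-C(=O)NH2) but the amide nitrogen has H2 and only one carbon neighbour.
(D) has a primary amino group (-NH2) but the nitrogen has H2, not H0 with three carbons.
So the answer is (B).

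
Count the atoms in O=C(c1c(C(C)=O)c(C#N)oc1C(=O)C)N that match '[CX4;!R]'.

2

The query [CX4;!R] means: aliphatic carbon with four total connections, not in a ring.
Check the 16 heavy atoms by environment: 1× o (aromatic, X2, in 5-ring) → no; 4× c (aromatic, X3, in 5-ring) → no; 3× C (X3, acyclic) → no; 3× O (X1, acyclic) → no; 1× N (X3, acyclic) → no; 2× C (X4, acyclic) → match; 1× C (X2, acyclic) → no; 1× N (X1, acyclic) → no.
That gives 2 matching atoms.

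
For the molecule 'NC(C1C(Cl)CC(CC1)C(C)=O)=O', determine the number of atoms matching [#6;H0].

The query [#6;H0] means: any carbon with no attached hydrogen.
Check the 13 heavy atoms by environment: 3× C (H2) → no; 3× C (H1) → no; 2× C (H0) → match; 2× O (H0) → no; 1× N (H2) → no; 1× Cl (H0) → no; 1× C (H3) → no.
That gives 2 matching atoms.

2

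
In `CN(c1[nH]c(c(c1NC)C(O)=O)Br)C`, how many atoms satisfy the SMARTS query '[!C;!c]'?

The query [!C;!c] means: neither aliphatic nor aromatic carbon — same as [!#6].
Check the 14 heavy atoms by environment: 1× n (aromatic) → match; 4× c (aromatic) → no; 1× Br → match; 2× N → match; 4× C → no; 2× O → match.
Summing the matching environments: 1 + 1 + 2 + 2 = 6 matching atoms.

6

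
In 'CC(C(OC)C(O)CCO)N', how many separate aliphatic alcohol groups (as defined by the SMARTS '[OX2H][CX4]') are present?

2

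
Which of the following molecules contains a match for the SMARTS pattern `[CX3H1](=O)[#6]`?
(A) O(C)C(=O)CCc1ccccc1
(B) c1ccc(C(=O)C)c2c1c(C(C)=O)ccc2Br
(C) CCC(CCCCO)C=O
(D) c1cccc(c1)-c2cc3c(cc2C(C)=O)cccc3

C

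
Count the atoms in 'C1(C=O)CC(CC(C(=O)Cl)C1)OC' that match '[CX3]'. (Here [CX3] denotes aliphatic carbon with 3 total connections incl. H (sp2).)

The query [CX3] means: C with X3: aliphatic carbon with exactly 3 total connections.
Check the 13 heavy atoms by environment: 7× C (X4) → no; 1× O (X2) → no; 2× C (X3) → match; 2× O (X1) → no; 1× Cl (X1) → no.
That gives 2 matching atoms.

2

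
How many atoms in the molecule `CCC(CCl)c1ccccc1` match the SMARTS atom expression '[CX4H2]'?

2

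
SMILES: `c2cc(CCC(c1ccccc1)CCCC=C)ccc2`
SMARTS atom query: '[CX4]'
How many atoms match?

The query [CX4] means: C with X4: aliphatic carbon with exactly 4 total connections (bonds + H).
Check the 20 heavy atoms by environment: 6× C (X4) → match; 2× C (X3) → no; 12× c (aromatic, X3) → no.
That gives 6 matching atoms.

6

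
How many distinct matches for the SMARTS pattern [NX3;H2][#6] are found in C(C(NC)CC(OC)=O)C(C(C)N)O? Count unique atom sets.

1

[NX3;H2][#6] is the SMARTS for a primary amine: a trivalent nitrogen with two H attached to carbon.
Exactly one fragment in the molecule meets all constraints, giving 1 match.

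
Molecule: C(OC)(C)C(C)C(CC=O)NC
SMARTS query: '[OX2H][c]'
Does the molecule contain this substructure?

No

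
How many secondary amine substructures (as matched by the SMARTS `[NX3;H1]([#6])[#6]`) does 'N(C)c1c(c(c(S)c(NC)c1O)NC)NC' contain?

4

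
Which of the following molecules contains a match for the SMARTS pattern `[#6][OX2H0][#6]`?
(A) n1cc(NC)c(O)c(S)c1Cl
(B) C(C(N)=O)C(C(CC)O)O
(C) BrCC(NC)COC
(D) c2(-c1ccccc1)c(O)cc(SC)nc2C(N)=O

C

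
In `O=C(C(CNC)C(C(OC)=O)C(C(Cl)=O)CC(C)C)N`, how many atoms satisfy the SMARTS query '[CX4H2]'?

2

The query [CX4H2] means: sp3 carbon (X4) with exactly two hydrogens.
Check the 20 heavy atoms by environment: 2× C (H2, X4) → match; 4× C (H1, X4) → no; 1× N (H1, X3) → no; 4× C (H3, X4) → no; 3× C (H0, X3) → no; 3× O (H0, X1) → no; 1× O (H0, X2) → no; 1× Cl (H0, X1) → no; 1× N (H2, X3) → no.
That gives 2 matching atoms.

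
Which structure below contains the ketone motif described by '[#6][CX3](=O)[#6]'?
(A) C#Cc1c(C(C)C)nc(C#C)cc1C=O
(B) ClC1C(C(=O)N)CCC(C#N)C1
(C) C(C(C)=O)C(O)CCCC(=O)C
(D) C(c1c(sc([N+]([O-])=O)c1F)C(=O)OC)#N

[#6][CX3](=O)[#6] describes a carbonyl carbon (no H) flanked by two carbons (a ketone).
(A) has an aldehyde (-CHO) but the carbonyl carbon has H1, so it is not flanked by two carbons.
(B) has a primary amide (-C(=O)NH2) but one neighbour of the carbonyl carbon is N, not C.
(C) contains an acetyl/ketone group (-C(=O)CH3), which satisfies every atom and bond constraint.
(D) has a methyl-ester group (-C(=O)OCH3) but one neighbour of the carbonyl carbon is O, not C.
So the answer is (C).

C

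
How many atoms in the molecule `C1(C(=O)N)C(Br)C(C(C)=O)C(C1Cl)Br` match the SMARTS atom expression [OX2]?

The query [OX2] means: aliphatic oxygen with two total connections — ether, hydroxyl, or ester single-bond O.
Check the 14 heavy atoms by environment: 6× C (X4) → no; 2× C (X3) → no; 2× O (X1) → no; 1× N (X3) → no; 2× Br (X1) → no; 1× Cl (X1) → no.
No environment satisfies the query, so 0 matching atoms.

0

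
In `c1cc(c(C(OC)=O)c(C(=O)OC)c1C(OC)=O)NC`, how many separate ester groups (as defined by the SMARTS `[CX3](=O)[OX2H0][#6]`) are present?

[CX3](=O)[OX2H0][#6] is the SMARTS for an ester: a carbonyl carbon bonded to an oxygen that is itself bonded to carbon (no H on that O).
The molecule carries 3 separate instances of a methyl-ester group (-C(=O)OCH3) meeting every constraint; each maps to a distinct set of atoms, giving 3 matches.

3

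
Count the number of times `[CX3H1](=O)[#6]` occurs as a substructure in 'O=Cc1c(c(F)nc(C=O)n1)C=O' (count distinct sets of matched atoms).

3

[CX3H1](=O)[#6] is the SMARTS for an aldehyde: an sp2 carbon with one H, double-bonded to O and single-bonded to carbon.
The molecule carries 3 separate instances of an aldehyde (-CHO) meeting every constraint; each maps to a distinct set of atoms, giving 3 matches.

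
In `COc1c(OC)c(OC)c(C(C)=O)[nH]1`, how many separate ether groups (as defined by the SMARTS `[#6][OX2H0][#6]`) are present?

3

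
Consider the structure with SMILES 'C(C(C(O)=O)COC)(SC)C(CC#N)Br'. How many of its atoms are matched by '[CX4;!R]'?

Check the 15 heavy atoms by environment: 7× C (X4, acyclic) → match; 1× S (X2, acyclic) → no; 1× C (X2, acyclic) → no; 1× N (X1, acyclic) → no; 2× O (X2, acyclic) → no; 1× C (X3, acyclic) → no; 1× O (X1, acyclic) → no; 1× Br (X1, acyclic) → no.
That gives 7 matching atoms.

7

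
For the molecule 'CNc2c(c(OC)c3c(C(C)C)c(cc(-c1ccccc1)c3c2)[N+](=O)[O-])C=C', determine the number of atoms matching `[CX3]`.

2

The query [CX3] means: C with X3: aliphatic carbon with exactly 3 total connections.
Check the 28 heavy atoms by environment: 16× c (aromatic, X3) → no; 1× N (X3) → no; 5× C (X4) → no; 1× O (X2) → no; 2× C (X3) → match; 1× N (charge +1, X3) → no; 1× O (charge -1, X1) → no; 1× O (X1) → no.
That gives 2 matching atoms.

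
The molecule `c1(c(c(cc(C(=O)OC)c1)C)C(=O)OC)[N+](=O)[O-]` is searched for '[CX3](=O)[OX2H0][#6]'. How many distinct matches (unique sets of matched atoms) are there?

[CX3](=O)[OX2H0][#6] is the SMARTS for an ester: a carbonyl carbon bonded to an oxygen that is itself bonded to carbon (no H on that O).
The molecule carries 2 separate instances of a methyl-ester group (-C(=O)OCH3) meeting every constraint; each maps to a distinct set of atoms, giving 2 matches.

2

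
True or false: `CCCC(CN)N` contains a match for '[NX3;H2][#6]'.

True

The pattern [NX3;H2][#6] describes a trivalent nitrogen with two H attached to carbon — a primary amine.
The molecule carries a primary amino group (-NH2), whose atoms satisfy every constraint of the query, so the pattern matches.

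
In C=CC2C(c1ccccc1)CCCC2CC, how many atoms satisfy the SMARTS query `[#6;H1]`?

9

Check the 16 heavy atoms by environment: 4× C (H1) → match; 5× C (H2) → no; 1× C (H3) → no; 1× c (aromatic, H0) → no; 5× c (aromatic, H1) → match.
Summing the matching environments: 4 + 5 = 9 matching atoms.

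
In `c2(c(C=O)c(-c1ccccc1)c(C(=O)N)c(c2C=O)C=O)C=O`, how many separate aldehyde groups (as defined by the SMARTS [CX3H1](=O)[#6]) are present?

4

[CX3H1](=O)[#6] is the SMARTS for an aldehyde: an sp2 carbon with one H, double-bonded to O and single-bonded to carbon.
The molecule carries 4 separate instances of an aldehyde (-CHO) meeting every constraint; each maps to a distinct set of atoms, giving 4 matches.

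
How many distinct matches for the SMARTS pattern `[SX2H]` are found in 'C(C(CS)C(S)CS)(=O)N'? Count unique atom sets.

3

[SX2H] is the SMARTS for a thiol: an aliphatic sulfur with two connections, one being H.
The molecule carries 3 separate instances of a thiol (-SH) meeting every constraint; each maps to a distinct set of atoms, giving 3 matches.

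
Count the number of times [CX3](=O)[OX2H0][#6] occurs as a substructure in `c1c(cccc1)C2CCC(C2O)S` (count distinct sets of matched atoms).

0

[CX3](=O)[OX2H0][#6] is the SMARTS for an ester: a carbonyl carbon bonded to an oxygen that is itself bonded to carbon (no H on that O).
No fragment in the molecule satisfies every constraint, giving 0 matches.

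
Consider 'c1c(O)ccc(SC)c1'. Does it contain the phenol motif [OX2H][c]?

Yes

The pattern [OX2H][c] describes a hydroxyl oxygen attached to an aromatic carbon — a phenol.
The molecule carries a hydroxyl group (-OH), whose atoms satisfy every constraint of the query, so the pattern matches.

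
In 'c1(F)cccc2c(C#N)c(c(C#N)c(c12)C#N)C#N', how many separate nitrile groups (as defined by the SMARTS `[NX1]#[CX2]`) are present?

[NX1]#[CX2] is the SMARTS for a nitrile: a nitrogen triple-bonded to a two-connected carbon.
The molecule carries 4 separate instances of a nitrile (-C#N) meeting every constraint; each maps to a distinct set of atoms, giving 4 matches.

4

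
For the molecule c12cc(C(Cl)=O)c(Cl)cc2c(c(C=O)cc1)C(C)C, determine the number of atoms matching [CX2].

Check the 19 heavy atoms by environment: 10× c (aromatic, X3) → no; 2× C (X3) → no; 2× O (X1) → no; 2× Cl (X1) → no; 3× C (X4) → no.
No environment satisfies the query, so 0 matching atoms.

0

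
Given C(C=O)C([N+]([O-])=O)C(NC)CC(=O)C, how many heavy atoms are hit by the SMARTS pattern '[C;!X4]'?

2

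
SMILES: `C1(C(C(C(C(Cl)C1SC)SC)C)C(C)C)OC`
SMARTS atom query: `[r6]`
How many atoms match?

6

Check the 17 heavy atoms by environment: 6× C (in 6-ring) → match; 2× S (acyclic) → no; 7× C (acyclic) → no; 1× Cl (acyclic) → no; 1× O (acyclic) → no.
That gives 6 matching atoms.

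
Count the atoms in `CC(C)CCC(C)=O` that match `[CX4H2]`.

2

Check the 8 heavy atoms by environment: 2× C (H2, X4) → match; 1× C (H1, X4) → no; 3× C (H3, X4) → no; 1× C (H0, X3) → no; 1× O (H0, X1) → no.
That gives 2 matching atoms.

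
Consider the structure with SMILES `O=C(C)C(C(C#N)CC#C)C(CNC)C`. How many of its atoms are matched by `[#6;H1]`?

4

Check the 15 heavy atoms by environment: 2× C (H2) → no; 4× C (H1) → match; 3× C (H0) → no; 1× O (H0) → no; 3× C (H3) → no; 1× N (H1) → no; 1× N (H0) → no.
That gives 4 matching atoms.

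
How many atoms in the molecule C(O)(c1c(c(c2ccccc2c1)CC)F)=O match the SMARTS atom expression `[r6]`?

10

The query [r6] means: r6 matches atoms in a six-membered ring.
Check the 16 heavy atoms by environment: 10× c (aromatic, in 6-ring) → match; 3× C (acyclic) → no; 2× O (acyclic) → no; 1× F (acyclic) → no.
That gives 10 matching atoms.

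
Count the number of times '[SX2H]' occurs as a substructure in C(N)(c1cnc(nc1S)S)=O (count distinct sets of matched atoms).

2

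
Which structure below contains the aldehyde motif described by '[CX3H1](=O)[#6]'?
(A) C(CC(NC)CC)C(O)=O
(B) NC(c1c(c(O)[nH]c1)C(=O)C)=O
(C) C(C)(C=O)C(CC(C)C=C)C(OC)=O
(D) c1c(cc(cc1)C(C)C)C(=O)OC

C

[CX3H1](=O)[#6] describes an sp2 carbon with one H, double-bonded to O and single-bonded to carbon (an aldehyde).
(A) has a carboxylic acid group (-C(=O)OH) but the carbonyl carbon has H0 and is bonded to O, not H1.
(B) has an acetyl/ketone group (-C(=O)CH3) but the carbonyl carbon has H0 (two carbon neighbours), not H1.
(C) contains an aldehyde (-CHO), which satisfies every atom and bond constraint.
(D) has a methyl-ester group (-C(=O)OCH3) but the carbonyl carbon has H0, not H1.
So the answer is (C).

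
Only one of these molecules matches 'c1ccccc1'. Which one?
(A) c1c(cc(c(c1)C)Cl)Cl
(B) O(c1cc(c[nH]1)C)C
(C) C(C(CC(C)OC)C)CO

A

c1ccccc1 describes six aromatic carbons in a ring (a benzene ring).
(A) contains the required atom environment, so the pattern matches.
(B) has a methyl group (-CH3) but no six-membered all-carbon aromatic ring is present.
(C) has a methyl group (-CH3) but no six-membered all-carbon aromatic ring is present.
So the answer is (A).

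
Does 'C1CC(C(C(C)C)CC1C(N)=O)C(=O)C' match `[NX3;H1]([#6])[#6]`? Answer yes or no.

The pattern [NX3;H1]([#6])[#6] describes a trivalent nitrogen with one H, bonded to two carbons — a secondary amine.
The closest candidate here is a primary amide (-C(=O)NH2), but the -C(=O)NH2 nitrogen has H2, not H1. No other fragment satisfies the full query, so there is no match.

No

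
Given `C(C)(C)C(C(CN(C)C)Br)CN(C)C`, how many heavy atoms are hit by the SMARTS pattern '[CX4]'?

11

The query [CX4] means: C with X4: aliphatic carbon with exactly 4 total connections (bonds + H).
Check the 14 heavy atoms by environment: 11× C (X4) → match; 2× N (X3) → no; 1× Br (X1) → no.
That gives 11 matching atoms.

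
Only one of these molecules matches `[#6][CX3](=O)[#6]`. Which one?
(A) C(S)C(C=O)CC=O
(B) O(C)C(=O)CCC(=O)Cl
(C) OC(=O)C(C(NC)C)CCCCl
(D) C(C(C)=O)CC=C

D

[#6][CX3](=O)[#6] describes a carbonyl carbon (no H) flanked by two carbons (a ketone).
(A) has an aldehyde (-CHO) but the carbonyl carbon has H1, so it is not flanked by two carbons.
(B) has a methyl-ester group (-C(=O)OCH3) but one neighbour of the carbonyl carbon is O, not C.
(C) has a carboxylic acid group (-C(=O)OH) but one neighbour of the carbonyl carbon is O, not C.
(D) contains an acetyl/ketone group (-C(=O)CH3), which satisfies every atom and bond constraint.
So the answer is (D).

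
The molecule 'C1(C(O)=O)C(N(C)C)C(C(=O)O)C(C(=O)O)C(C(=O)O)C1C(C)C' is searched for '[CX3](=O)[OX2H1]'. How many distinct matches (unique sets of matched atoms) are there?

4

[CX3](=O)[OX2H1] is the SMARTS for a carboxylic acid: an sp2 carbon double-bonded to O and single-bonded to an -OH oxygen.
The molecule carries 4 separate instances of a carboxylic acid group (-C(=O)OH) meeting every constraint; each maps to a distinct set of atoms, giving 4 matches.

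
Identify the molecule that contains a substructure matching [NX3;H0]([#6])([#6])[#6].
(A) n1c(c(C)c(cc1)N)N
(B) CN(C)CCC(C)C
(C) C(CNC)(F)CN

B

[NX3;H0]([#6])([#6])[#6] describes a trivalent nitrogen with no H, bonded to three carbons (a tertiary amine).
(A) has a primary amino group (-NH2) but the nitrogen has H2, not H0 with three carbons.
(B) contains a dimethylamino group (-N(CH3)2), which satisfies every atom and bond constraint.
(C) has an N-methylamino group (-NHCH3) but the nitrogen still has one H (H1), not H0.
So the answer is (B).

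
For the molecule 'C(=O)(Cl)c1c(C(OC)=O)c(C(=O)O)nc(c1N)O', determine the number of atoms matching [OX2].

3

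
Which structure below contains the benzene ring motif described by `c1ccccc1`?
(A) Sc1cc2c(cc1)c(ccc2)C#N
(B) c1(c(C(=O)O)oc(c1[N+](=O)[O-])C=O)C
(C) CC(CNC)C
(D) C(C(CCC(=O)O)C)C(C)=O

A

c1ccccc1 describes six aromatic carbons in a ring (a benzene ring).
(A) contains the required atom environment, so the pattern matches.
(B) has a methyl group (-CH3) but no six-membered all-carbon aromatic ring is present.
(C) has a methyl group (-CH3) but no six-membered all-carbon aromatic ring is present.
(D) has a methyl group (-CH3) but no six-membered all-carbon aromatic ring is present.
So the answer is (A).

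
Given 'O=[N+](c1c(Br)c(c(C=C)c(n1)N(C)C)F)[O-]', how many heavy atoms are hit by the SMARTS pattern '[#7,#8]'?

Check the 16 heavy atoms by environment: 1× n (aromatic) → match; 5× c (aromatic) → no; 1× N (charge +1) → match; 1× O (charge -1) → match; 1× O → match; 4× C → no; 1× Br → no; 1× F → no; 1× N → match.
Summing the matching environments: 1 + 1 + 1 + 1 + 1 = 5 matching atoms.

5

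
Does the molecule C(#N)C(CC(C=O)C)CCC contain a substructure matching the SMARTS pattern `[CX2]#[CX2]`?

The pattern [CX2]#[CX2] describes a carbon-carbon triple bond — an alkyne.
The closest candidate here is a nitrile (-C#N), but the triple bond is C#N, not C#C. No other fragment satisfies the full query, so there is no match.

No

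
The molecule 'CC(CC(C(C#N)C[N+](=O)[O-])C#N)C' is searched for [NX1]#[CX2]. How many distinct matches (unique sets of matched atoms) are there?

2

[NX1]#[CX2] is the SMARTS for a nitrile: a nitrogen triple-bonded to a two-connected carbon.
The molecule carries 2 separate instances of a nitrile (-C#N) meeting every constraint; each maps to a distinct set of atoms, giving 2 matches.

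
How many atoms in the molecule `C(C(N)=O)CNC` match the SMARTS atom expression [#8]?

Check the 7 heavy atoms by environment: 4× C → no; 2× N → no; 1× O → match.
That gives 1 matching atom.

1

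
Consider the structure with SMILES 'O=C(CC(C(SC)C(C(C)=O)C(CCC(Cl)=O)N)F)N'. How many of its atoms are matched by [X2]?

The query [X2] means: any atom with exactly two total connections (bonds + H).
Check the 20 heavy atoms by environment: 9× C (X4) → no; 2× N (X3) → no; 3× C (X3) → no; 3× O (X1) → no; 1× F (X1) → no; 1× Cl (X1) → no; 1× S (X2) → match.
That gives 1 matching atom.

1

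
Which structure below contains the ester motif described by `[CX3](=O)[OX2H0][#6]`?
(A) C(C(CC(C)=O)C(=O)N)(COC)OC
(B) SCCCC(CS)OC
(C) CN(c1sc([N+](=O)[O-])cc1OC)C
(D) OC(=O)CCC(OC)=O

[CX3](=O)[OX2H0][#6] describes a carbonyl carbon bonded to an oxygen that is itself bonded to carbon (no H on that O) (an ester).
(A) has a methoxy ether (-OCH3) but the ether oxygen is not adjacent to a C=O carbon.
(B) has a methoxy ether (-OCH3) but the ether oxygen is not adjacent to a C=O carbon.
(C) has a methoxy ether (-OCH3) but the ether oxygen is not adjacent to a C=O carbon.
(D) contains a methyl-ester group (-C(=O)OCH3), which satisfies every atom and bond constraint.
So the answer is (D).

D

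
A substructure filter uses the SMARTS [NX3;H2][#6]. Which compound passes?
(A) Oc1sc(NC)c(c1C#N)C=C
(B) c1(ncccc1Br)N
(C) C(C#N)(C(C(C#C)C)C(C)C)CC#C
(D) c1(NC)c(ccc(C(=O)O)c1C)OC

B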